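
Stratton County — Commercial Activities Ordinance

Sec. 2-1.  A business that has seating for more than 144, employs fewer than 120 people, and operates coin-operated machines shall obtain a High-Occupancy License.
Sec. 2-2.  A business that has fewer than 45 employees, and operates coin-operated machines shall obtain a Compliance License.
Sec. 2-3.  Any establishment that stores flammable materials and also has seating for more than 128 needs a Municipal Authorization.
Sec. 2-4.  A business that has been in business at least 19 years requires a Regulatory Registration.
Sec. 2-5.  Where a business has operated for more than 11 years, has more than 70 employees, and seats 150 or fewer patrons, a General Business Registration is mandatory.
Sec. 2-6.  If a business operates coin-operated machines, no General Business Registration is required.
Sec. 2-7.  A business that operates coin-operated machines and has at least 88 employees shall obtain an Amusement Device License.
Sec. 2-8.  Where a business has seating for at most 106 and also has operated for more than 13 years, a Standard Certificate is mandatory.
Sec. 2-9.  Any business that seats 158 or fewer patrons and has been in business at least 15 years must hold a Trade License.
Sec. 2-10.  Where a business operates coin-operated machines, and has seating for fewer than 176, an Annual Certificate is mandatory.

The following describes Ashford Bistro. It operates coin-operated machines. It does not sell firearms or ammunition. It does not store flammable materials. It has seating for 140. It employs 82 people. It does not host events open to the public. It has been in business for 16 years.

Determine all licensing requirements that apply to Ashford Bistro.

Sec. 2-1. seating 140 ≤ 144; employees 82 < 120; operates coin-operated machines → High-Occupancy License not required.
Sec. 2-2. employees 82 ≥ 45; operates coin-operated machines → Compliance License not required.
Sec. 2-3. does not store flammable materials; seating 140 > 128 → Municipal Authorization not required.
Sec. 2-4. years in business 16 < 19 → Regulatory Registration not required.
Sec. 2-5. years in business 16 > 11; employees 82 > 70; seating 140 ≤ 150 → General Business Registration required.
Sec. 2-6. operates coin-operated machines → exempt from General Business Registration.
Sec. 2-7. operates coin-operated machines; employees 82 < 88 → Amusement Device License not required.
Sec. 2-8. seating 140 > 106; years in business 16 > 13 → Standard Certificate not required.
Sec. 2-9. seating 140 ≤ 158; years in business 16 ≥ 15 → Trade License required.
Sec. 2-10. operates coin-operated machines; seating 140 < 176 → Annual Certificate required.

Annual Certificate, Trade License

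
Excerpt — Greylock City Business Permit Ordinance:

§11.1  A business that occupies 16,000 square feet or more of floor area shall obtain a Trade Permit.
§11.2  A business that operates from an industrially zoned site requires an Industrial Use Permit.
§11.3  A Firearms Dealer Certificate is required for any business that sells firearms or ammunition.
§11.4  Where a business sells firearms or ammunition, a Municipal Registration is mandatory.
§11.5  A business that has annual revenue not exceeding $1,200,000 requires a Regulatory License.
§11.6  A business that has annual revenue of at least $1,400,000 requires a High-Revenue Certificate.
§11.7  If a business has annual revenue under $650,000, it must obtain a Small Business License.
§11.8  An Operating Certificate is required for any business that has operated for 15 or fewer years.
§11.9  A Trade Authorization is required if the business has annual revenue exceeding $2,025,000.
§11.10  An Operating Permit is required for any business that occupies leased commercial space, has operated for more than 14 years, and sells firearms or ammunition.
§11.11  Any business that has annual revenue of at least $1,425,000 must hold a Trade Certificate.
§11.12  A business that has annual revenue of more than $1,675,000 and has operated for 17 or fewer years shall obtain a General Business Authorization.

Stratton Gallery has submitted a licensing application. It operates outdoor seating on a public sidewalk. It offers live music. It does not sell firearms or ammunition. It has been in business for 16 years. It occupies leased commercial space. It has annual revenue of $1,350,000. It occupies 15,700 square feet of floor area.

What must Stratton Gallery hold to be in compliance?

§11.1 floor area 15,700 square feet < 16,000 square feet → Trade Permit not required.
§11.2 occupies leased commercial space (not: operates from an industrially zoned site) → Industrial Use Permit not required.
§11.3 does not sell firearms or ammunition → Firearms Dealer Certificate not required.
§11.4 does not sell firearms or ammunition → Municipal Registration not required.
§11.5 revenue $1,350,000 > $1,200,000 → Regulatory License not required.
§11.6 revenue $1,350,000 < $1,400,000 → High-Revenue Certificate not required.
§11.7 revenue $1,350,000 ≥ $650,000 → Small Business License not required.
§11.8 years in business 16 > 15 → Operating Certificate not required.
§11.9 revenue $1,350,000 ≤ $2,025,000 → Trade Authorization not required.
§11.10 occupies leased commercial space; years in business 16 > 14; does not sell firearms or ammunition → Operating Permit not required.
§11.11 revenue $1,350,000 < $1,425,000 → Trade Certificate not required.
§11.12 revenue $1,350,000 ≤ $1,675,000; years in business 16 ≤ 17 → General Business Authorization not required.

None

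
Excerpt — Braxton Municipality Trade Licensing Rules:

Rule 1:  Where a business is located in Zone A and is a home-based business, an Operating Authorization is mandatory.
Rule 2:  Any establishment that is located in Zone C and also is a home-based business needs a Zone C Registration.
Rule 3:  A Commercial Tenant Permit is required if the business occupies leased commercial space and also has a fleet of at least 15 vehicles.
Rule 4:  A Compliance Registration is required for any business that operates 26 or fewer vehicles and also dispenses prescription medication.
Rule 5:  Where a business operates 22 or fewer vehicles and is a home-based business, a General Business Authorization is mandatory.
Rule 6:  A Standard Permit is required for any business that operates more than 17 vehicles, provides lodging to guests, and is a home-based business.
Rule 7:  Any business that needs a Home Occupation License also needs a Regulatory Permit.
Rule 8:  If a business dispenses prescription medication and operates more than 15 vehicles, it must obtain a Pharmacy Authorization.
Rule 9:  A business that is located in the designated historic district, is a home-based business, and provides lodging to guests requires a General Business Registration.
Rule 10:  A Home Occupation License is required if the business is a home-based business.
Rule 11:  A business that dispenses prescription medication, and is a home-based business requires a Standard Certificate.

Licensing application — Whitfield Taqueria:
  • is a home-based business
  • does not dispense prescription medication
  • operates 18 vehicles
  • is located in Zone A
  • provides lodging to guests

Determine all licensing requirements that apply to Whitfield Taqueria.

General Business Authorization, Home Occupation License, Operating Authorization, Regulatory Permit, Standard Permit

Rule 1: is located in Zone A; is a home-based business → Operating Authorization required.
Rule 2: is located in Zone A (not: is located in Zone C); is a home-based business → Zone C Registration not required.
Rule 3: is a home-based business (not: occupies leased commercial space); vehicles 18 ≥ 15 → Commercial Tenant Permit not required.
Rule 4: vehicles 18 ≤ 26; does not dispense prescription medication → Compliance Registration not required.
Rule 5: vehicles 18 ≤ 22; is a home-based business → General Business Authorization required.
Rule 6: vehicles 18 > 17; provides lodging to guests; is a home-based business → Standard Permit required.
Rule 7: Home Occupation License is required → Regulatory Permit also required.
Rule 8: does not dispense prescription medication; vehicles 18 > 15 → Pharmacy Authorization not required.
Rule 9: is located in Zone A (not: is located in the designated historic district); is a home-based business; provides lodging to guests → General Business Registration not required.
Rule 10: is a home-based business → Home Occupation License required.
Rule 11: does not dispense prescription medication; is a home-based business → Standard Certificate not required.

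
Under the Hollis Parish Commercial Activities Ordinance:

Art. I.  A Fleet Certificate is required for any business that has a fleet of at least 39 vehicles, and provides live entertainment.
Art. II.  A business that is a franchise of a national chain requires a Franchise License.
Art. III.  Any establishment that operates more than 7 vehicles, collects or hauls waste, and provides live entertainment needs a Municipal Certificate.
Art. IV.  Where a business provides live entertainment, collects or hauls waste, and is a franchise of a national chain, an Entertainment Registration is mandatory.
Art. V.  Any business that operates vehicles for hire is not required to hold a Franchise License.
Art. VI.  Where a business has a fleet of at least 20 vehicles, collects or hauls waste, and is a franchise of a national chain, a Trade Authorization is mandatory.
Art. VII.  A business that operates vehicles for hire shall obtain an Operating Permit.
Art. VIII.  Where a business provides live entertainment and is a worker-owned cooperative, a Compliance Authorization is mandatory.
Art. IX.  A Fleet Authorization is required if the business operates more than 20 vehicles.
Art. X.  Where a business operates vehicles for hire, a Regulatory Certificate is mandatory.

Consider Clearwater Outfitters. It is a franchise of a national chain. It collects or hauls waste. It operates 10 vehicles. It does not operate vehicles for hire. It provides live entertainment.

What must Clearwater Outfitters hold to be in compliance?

Art. I. vehicles 10 < 39; provides live entertainment → Fleet Certificate not required.
Art. II. is a franchise of a national chain → Franchise License required.
Art. III. vehicles 10 > 7; collects or hauls waste; provides live entertainment → Municipal Certificate required.
Art. IV. provides live entertainment; collects or hauls waste; is a franchise of a national chain → Entertainment Registration required.
Art. V. does not operate vehicles for hire → Franchise License exemption does not apply.
Art. VI. vehicles 10 < 20; collects or hauls waste; is a franchise of a national chain → Trade Authorization not required.
Art. VII. does not operate vehicles for hire → Operating Permit not required.
Art. VIII. provides live entertainment; is a franchise of a national chain (not: is a worker-owned cooperative) → Compliance Authorization not required.
Art. IX. vehicles 10 ≤ 20 → Fleet Authorization not required.
Art. X. does not operate vehicles for hire → Regulatory Certificate not required.

Entertainment Registration, Franchise License, Municipal Certificate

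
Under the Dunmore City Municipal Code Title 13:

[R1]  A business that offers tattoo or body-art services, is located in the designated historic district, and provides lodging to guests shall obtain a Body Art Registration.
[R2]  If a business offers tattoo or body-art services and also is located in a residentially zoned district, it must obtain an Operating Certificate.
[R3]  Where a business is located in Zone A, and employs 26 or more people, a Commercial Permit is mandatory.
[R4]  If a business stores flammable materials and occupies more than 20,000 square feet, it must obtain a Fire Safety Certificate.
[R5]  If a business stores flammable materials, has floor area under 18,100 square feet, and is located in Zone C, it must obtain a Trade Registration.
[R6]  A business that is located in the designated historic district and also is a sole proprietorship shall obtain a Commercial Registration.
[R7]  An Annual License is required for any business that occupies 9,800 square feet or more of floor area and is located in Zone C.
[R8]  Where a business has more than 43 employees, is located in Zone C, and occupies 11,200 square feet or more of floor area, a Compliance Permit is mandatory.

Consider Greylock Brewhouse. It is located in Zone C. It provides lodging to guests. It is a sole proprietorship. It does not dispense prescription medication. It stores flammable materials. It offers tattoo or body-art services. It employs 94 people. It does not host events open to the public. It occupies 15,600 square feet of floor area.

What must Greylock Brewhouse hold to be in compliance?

Annual License, Compliance Permit, Trade Registration

[R1] offers tattoo or body-art services; is located in Zone C (not: is located in the designated historic district); provides lodging to guests → Body Art Registration not required.
[R2] offers tattoo or body-art services; is located in Zone C (not: is located in a residentially zoned district) → Operating Certificate not required.
[R3] is located in Zone C (not: is located in Zone A); employees 94 ≥ 26 → Commercial Permit not required.
[R4] stores flammable materials; floor area 15,600 square feet ≤ 20,000 square feet → Fire Safety Certificate not required.
[R5] stores flammable materials; floor area 15,600 square feet < 18,100 square feet; is located in Zone C → Trade Registration required.
[R6] is located in Zone C (not: is located in the designated historic district); is a sole proprietorship → Commercial Registration not required.
[R7] floor area 15,600 square feet ≥ 9,800 square feet; is located in Zone C → Annual License required.
[R8] employees 94 > 43; is located in Zone C; floor area 15,600 square feet ≥ 11,200 square feet → Compliance Permit required.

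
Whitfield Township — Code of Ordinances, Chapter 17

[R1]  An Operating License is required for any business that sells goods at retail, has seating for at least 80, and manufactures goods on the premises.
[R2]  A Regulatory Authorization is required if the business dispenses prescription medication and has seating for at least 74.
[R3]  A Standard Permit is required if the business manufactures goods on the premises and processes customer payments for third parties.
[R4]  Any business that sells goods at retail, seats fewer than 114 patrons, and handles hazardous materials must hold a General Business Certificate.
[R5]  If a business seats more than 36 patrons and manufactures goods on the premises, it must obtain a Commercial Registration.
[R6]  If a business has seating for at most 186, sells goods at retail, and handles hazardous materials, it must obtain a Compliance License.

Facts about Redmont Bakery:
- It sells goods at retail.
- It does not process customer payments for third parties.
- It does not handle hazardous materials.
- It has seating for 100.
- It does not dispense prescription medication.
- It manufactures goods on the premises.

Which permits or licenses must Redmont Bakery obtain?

Commercial Registration, Operating License

[R1] sells goods at retail; seating 100 ≥ 80; manufactures goods on the premises → Operating License required.
[R2] does not dispense prescription medication; seating 100 ≥ 74 → Regulatory Authorization not required.
[R3] manufactures goods on the premises; does not process customer payments for third parties → Standard Permit not required.
[R4] sells goods at retail; seating 100 < 114; does not handle hazardous materials → General Business Certificate not required.
[R5] seating 100 > 36; manufactures goods on the premises → Commercial Registration required.
[R6] seating 100 ≤ 186; sells goods at retail; does not handle hazardous materials → Compliance License not required.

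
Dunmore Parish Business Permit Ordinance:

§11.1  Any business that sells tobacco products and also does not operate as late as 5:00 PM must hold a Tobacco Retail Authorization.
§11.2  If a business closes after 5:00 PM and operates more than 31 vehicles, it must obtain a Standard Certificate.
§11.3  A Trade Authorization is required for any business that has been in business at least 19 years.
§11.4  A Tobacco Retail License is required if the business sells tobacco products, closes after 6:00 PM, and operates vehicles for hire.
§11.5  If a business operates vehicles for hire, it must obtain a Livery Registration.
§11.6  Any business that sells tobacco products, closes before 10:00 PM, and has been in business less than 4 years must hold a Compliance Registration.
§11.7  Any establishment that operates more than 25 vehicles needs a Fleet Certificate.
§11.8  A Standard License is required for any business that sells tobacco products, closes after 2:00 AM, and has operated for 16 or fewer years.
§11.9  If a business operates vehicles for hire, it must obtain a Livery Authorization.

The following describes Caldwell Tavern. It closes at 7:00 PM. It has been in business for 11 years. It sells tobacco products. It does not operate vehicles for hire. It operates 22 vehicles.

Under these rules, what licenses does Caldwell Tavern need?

§11.1 sells tobacco products; closes 7:00 PM, after 5:00 PM → Tobacco Retail Authorization not required.
§11.2 closes 7:00 PM, after 5:00 PM; vehicles 22 ≤ 31 → Standard Certificate not required.
§11.3 years in business 11 < 19 → Trade Authorization not required.
§11.4 sells tobacco products; closes 7:00 PM, after 6:00 PM; does not operate vehicles for hire → Tobacco Retail License not required.
§11.5 does not operate vehicles for hire → Livery Registration not required.
§11.6 sells tobacco products; closes 7:00 PM, at/before 10:00 PM; years in business 11 ≥ 4 → Compliance Registration not required.
§11.7 vehicles 22 ≤ 25 → Fleet Certificate not required.
§11.8 sells tobacco products; closes 7:00 PM, at/before 2:00 AM; years in business 11 ≤ 16 → Standard License not required.
§11.9 does not operate vehicles for hire → Livery Authorization not required.

None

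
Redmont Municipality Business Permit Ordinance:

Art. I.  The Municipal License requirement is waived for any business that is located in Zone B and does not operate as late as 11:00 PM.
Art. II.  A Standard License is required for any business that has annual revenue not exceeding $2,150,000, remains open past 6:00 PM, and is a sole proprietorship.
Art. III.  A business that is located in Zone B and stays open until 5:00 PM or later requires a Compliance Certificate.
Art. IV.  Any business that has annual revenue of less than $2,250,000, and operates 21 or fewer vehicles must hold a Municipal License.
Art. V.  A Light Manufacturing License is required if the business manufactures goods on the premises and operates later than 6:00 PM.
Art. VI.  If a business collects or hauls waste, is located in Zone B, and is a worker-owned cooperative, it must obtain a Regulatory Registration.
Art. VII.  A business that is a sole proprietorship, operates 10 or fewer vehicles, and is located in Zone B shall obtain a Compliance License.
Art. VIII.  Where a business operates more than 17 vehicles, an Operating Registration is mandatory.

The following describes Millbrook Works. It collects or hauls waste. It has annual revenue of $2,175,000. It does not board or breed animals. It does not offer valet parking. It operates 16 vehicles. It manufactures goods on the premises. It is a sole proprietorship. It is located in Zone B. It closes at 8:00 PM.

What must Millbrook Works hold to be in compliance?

Art. I. is located in Zone B; closes 8:00 PM, at/before 11:00 PM → exempt from Municipal License.
Art. II. revenue $2,175,000 > $2,150,000; closes 8:00 PM, after 6:00 PM; is a sole proprietorship → Standard License not required.
Art. III. is located in Zone B; closes 8:00 PM, after 5:00 PM → Compliance Certificate required.
Art. IV. revenue $2,175,000 < $2,250,000; vehicles 16 ≤ 21 → Municipal License required.
Art. V. manufactures goods on the premises; closes 8:00 PM, after 6:00 PM → Light Manufacturing License required.
Art. VI. collects or hauls waste; is located in Zone B; is a sole proprietorship (not: is a worker-owned cooperative) → Regulatory Registration not required.
Art. VII. is a sole proprietorship; vehicles 16 > 10; is located in Zone B → Compliance License not required.
Art. VIII. vehicles 16 ≤ 17 → Operating Registration not required.

Compliance Certificate, Light Manufacturing License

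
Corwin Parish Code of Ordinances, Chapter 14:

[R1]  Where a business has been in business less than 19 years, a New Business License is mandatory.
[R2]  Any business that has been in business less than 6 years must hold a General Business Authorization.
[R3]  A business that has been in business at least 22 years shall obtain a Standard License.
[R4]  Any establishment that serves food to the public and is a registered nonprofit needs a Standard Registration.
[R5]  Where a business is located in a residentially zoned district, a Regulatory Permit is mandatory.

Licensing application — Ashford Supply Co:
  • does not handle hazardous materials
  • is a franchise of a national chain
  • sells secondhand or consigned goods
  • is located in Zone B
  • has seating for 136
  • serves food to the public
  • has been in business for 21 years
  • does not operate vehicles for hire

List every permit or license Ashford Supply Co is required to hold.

None

[R1] years in business 21 ≥ 19 → New Business License not required.
[R2] years in business 21 ≥ 6 → General Business Authorization not required.
[R3] years in business 21 < 22 → Standard License not required.
[R4] serves food to the public; is a franchise of a national chain (not: is a registered nonprofit) → Standard Registration not required.
[R5] is located in Zone B (not: is located in a residentially zoned district) → Regulatory Permit not required.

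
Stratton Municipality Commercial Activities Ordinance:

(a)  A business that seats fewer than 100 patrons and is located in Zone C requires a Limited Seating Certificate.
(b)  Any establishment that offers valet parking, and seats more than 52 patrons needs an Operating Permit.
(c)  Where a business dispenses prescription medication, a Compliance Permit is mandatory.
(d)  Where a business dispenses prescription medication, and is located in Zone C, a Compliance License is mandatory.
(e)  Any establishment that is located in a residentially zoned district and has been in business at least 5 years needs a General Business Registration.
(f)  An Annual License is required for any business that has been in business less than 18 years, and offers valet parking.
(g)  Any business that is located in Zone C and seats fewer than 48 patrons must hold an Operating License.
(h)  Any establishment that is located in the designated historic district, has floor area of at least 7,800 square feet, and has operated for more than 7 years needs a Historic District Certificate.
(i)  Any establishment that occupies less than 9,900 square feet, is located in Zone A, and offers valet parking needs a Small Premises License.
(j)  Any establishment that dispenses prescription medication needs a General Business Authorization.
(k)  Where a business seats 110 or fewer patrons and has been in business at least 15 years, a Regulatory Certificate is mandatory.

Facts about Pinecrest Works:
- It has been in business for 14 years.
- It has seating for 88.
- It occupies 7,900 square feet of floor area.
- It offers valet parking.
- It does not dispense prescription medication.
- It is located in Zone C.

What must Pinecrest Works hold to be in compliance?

(a) seating 88 < 100; is located in Zone C → Limited Seating Certificate required.
(b) offers valet parking; seating 88 > 52 → Operating Permit required.
(c) does not dispense prescription medication → Compliance Permit not required.
(d) does not dispense prescription medication; is located in Zone C → Compliance License not required.
(e) is located in Zone C (not: is located in a residentially zoned district); years in business 14 ≥ 5 → General Business Registration not required.
(f) years in business 14 < 18; offers valet parking → Annual License required.
(g) is located in Zone C; seating 88 ≥ 48 → Operating License not required.
(h) is located in Zone C (not: is located in the designated historic district); floor area 7,900 square feet ≥ 7,800 square feet; years in business 14 > 7 → Historic District Certificate not required.
(i) floor area 7,900 square feet < 9,900 square feet; is located in Zone C (not: is located in Zone A); offers valet parking → Small Premises License not required.
(j) does not dispense prescription medication → General Business Authorization not required.
(k) seating 88 ≤ 110; years in business 14 < 15 → Regulatory Certificate not required.

Annual License, Limited Seating Certificate, Operating Permit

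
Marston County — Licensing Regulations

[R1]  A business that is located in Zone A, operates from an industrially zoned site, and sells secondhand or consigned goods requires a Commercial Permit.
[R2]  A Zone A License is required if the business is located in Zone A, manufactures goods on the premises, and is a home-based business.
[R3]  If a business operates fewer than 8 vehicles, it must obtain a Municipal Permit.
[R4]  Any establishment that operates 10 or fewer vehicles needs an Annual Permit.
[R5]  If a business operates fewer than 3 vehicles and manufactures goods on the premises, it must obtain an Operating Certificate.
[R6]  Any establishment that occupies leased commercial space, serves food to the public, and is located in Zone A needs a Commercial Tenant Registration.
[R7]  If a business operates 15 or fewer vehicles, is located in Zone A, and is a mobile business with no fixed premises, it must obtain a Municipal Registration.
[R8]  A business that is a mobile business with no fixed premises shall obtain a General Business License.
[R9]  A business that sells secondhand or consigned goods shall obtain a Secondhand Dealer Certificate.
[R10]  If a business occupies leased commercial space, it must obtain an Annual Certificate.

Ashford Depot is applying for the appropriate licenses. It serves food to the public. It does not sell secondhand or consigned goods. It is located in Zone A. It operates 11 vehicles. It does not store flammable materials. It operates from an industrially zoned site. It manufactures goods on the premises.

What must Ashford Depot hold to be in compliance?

[R1] is located in Zone A; operates from an industrially zoned site; does not sell secondhand or consigned goods → Commercial Permit not required.
[R2] is located in Zone A; manufactures goods on the premises; operates from an industrially zoned site (not: is a home-based business) → Zone A License not required.
[R3] vehicles 11 ≥ 8 → Municipal Permit not required.
[R4] vehicles 11 > 10 → Annual Permit not required.
[R5] vehicles 11 ≥ 3; manufactures goods on the premises → Operating Certificate not required.
[R6] operates from an industrially zoned site (not: occupies leased commercial space); serves food to the public; is located in Zone A → Commercial Tenant Registration not required.
[R7] vehicles 11 ≤ 15; is located in Zone A; operates from an industrially zoned site (not: is a mobile business with no fixed premises) → Municipal Registration not required.
[R8] operates from an industrially zoned site (not: is a mobile business with no fixed premises) → General Business License not required.
[R9] does not sell secondhand or consigned goods → Secondhand Dealer Certificate not required.
[R10] operates from an industrially zoned site (not: occupies leased commercial space) → Annual Certificate not required.

None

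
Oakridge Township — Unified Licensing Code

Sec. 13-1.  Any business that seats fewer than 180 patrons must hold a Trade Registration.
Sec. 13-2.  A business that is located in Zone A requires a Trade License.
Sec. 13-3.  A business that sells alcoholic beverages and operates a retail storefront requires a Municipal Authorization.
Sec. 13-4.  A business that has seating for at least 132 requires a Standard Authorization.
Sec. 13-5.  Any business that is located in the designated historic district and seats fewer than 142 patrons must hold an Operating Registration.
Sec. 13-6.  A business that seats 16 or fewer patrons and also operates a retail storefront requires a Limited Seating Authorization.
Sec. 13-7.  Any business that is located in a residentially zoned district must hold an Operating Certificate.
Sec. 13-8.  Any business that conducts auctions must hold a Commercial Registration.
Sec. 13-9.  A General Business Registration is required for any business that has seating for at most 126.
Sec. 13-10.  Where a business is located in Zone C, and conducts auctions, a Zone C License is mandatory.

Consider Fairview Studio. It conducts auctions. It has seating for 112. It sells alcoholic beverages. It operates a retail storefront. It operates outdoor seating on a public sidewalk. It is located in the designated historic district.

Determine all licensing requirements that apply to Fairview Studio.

Commercial Registration, General Business Registration, Municipal Authorization, Operating Registration, Trade Registration

Sec. 13-1. seating 112 < 180 → Trade Registration required.
Sec. 13-2. is located in the designated historic district (not: is located in Zone A) → Trade License not required.
Sec. 13-3. sells alcoholic beverages; operates a retail storefront → Municipal Authorization required.
Sec. 13-4. seating 112 < 132 → Standard Authorization not required.
Sec. 13-5. is located in the designated historic district; seating 112 < 142 → Operating Registration required.
Sec. 13-6. seating 112 > 16; operates a retail storefront → Limited Seating Authorization not required.
Sec. 13-7. is located in the designated historic district (not: is located in a residentially zoned district) → Operating Certificate not required.
Sec. 13-8. conducts auctions → Commercial Registration required.
Sec. 13-9. seating 112 ≤ 126 → General Business Registration required.
Sec. 13-10. is located in the designated historic district (not: is located in Zone C); conducts auctions → Zone C License not required.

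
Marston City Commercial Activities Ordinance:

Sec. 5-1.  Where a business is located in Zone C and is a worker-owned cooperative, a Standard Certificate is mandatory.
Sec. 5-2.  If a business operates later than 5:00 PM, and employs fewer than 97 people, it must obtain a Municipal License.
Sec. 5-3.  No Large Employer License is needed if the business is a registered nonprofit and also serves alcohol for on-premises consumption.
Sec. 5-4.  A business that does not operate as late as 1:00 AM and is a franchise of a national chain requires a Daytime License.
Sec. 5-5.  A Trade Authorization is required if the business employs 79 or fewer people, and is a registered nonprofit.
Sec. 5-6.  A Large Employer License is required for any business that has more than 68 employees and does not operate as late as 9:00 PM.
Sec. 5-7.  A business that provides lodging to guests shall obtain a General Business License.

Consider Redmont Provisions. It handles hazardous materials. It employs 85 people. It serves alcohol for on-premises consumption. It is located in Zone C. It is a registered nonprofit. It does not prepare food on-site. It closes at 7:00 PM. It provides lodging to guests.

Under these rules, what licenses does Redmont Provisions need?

General Business License, Municipal License

Sec. 5-1. is located in Zone C; is a registered nonprofit (not: is a worker-owned cooperative) → Standard Certificate not required.
Sec. 5-2. closes 7:00 PM, after 5:00 PM; employees 85 < 97 → Municipal License required.
Sec. 5-3. is a registered nonprofit; serves alcohol for on-premises consumption → exempt from Large Employer License.
Sec. 5-4. closes 7:00 PM, at/before 1:00 AM; is a registered nonprofit (not: is a franchise of a national chain) → Daytime License not required.
Sec. 5-5. employees 85 > 79; is a registered nonprofit → Trade Authorization not required.
Sec. 5-6. employees 85 > 68; closes 7:00 PM, at/before 9:00 PM → Large Employer License required.
Sec. 5-7. provides lodging to guests → General Business License required.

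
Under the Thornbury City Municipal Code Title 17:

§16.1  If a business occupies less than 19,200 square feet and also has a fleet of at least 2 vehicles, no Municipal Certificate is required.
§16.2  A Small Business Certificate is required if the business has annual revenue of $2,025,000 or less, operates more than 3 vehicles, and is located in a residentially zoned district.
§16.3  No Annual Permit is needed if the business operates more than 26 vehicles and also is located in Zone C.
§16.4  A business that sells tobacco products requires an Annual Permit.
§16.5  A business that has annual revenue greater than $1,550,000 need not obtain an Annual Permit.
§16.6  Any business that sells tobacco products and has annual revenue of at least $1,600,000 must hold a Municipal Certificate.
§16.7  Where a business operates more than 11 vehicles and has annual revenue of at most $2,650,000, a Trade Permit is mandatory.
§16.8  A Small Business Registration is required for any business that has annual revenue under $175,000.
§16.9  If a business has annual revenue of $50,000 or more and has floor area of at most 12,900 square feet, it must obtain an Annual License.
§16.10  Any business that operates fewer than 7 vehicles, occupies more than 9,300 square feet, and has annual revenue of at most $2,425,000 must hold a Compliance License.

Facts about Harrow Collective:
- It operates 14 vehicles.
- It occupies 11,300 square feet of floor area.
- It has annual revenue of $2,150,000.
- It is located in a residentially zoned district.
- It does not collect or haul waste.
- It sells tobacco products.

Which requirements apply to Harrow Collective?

Annual License, Trade Permit

§16.1 floor area 11,300 square feet < 19,200 square feet; vehicles 14 ≥ 2 → exempt from Municipal Certificate.
§16.2 revenue $2,150,000 > $2,025,000; vehicles 14 > 3; is located in a residentially zoned district → Small Business Certificate not required.
§16.3 vehicles 14 ≤ 26; is located in a residentially zoned district (not: is located in Zone C) → Annual Permit exemption does not apply.
§16.4 sells tobacco products → Annual Permit required.
§16.5 revenue $2,150,000 > $1,550,000 → exempt from Annual Permit.
§16.6 sells tobacco products; revenue $2,150,000 ≥ $1,600,000 → Municipal Certificate required.
§16.7 vehicles 14 > 11; revenue $2,150,000 ≤ $2,650,000 → Trade Permit required.
§16.8 revenue $2,150,000 ≥ $175,000 → Small Business Registration not required.
§16.9 revenue $2,150,000 ≥ $50,000; floor area 11,300 square feet ≤ 12,900 square feet → Annual License required.
§16.10 vehicles 14 ≥ 7; floor area 11,300 square feet > 9,300 square feet; revenue $2,150,000 ≤ $2,425,000 → Compliance License not required.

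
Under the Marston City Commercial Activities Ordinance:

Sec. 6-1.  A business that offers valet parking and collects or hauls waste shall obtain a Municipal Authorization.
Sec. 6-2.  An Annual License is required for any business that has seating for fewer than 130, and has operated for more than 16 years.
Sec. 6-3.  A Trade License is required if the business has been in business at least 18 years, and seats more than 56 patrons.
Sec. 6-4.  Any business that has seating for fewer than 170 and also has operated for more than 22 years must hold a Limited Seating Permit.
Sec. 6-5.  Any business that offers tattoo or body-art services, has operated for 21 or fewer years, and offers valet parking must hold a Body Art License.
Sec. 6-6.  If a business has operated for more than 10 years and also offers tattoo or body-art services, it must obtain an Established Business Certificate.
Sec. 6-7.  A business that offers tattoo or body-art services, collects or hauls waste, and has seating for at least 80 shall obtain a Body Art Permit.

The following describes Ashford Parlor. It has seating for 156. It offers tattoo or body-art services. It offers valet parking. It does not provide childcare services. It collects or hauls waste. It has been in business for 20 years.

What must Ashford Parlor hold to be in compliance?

Body Art License, Body Art Permit, Established Business Certificate, Municipal Authorization, Trade License

Sec. 6-1. offers valet parking; collects or hauls waste → Municipal Authorization required.
Sec. 6-2. seating 156 ≥ 130; years in business 20 > 16 → Annual License not required.
Sec. 6-3. years in business 20 ≥ 18; seating 156 > 56 → Trade License required.
Sec. 6-4. seating 156 < 170; years in business 20 ≤ 22 → Limited Seating Permit not required.
Sec. 6-5. offers tattoo or body-art services; years in business 20 ≤ 21; offers valet parking → Body Art License required.
Sec. 6-6. years in business 20 > 10; offers tattoo or body-art services → Established Business Certificate required.
Sec. 6-7. offers tattoo or body-art services; collects or hauls waste; seating 156 ≥ 80 → Body Art Permit required.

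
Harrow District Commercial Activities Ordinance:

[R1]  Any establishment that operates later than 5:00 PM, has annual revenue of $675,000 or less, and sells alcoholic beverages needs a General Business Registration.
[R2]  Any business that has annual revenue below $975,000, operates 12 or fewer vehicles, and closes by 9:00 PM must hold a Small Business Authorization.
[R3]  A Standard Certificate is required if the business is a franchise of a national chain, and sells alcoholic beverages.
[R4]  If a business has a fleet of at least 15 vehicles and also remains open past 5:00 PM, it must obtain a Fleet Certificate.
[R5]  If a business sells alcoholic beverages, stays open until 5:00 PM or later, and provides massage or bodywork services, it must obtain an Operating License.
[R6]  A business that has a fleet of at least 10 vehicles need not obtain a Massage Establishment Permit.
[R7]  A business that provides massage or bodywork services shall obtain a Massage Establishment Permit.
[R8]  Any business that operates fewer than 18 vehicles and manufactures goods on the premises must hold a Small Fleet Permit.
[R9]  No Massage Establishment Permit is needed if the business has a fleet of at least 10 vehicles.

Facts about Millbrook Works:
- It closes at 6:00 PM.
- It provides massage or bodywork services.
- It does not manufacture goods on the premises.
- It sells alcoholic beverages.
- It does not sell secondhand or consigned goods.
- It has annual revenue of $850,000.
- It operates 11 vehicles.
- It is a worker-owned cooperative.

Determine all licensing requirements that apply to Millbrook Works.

[R1] closes 6:00 PM, after 5:00 PM; revenue $850,000 > $675,000; sells alcoholic beverages → General Business Registration not required.
[R2] revenue $850,000 < $975,000; vehicles 11 ≤ 12; closes 6:00 PM, at/before 9:00 PM → Small Business Authorization required.
[R3] is a worker-owned cooperative (not: is a franchise of a national chain); sells alcoholic beverages → Standard Certificate not required.
[R4] vehicles 11 < 15; closes 6:00 PM, after 5:00 PM → Fleet Certificate not required.
[R5] sells alcoholic beverages; closes 6:00 PM, after 5:00 PM; provides massage or bodywork services → Operating License required.
[R6] vehicles 11 ≥ 10 → exempt from Massage Establishment Permit.
[R7] provides massage or bodywork services → Massage Establishment Permit required.
[R8] vehicles 11 < 18; does not manufacture goods on the premises → Small Fleet Permit not required.
[R9] vehicles 11 ≥ 10 → exempt from Massage Establishment Permit.

Operating License, Small Business Authorization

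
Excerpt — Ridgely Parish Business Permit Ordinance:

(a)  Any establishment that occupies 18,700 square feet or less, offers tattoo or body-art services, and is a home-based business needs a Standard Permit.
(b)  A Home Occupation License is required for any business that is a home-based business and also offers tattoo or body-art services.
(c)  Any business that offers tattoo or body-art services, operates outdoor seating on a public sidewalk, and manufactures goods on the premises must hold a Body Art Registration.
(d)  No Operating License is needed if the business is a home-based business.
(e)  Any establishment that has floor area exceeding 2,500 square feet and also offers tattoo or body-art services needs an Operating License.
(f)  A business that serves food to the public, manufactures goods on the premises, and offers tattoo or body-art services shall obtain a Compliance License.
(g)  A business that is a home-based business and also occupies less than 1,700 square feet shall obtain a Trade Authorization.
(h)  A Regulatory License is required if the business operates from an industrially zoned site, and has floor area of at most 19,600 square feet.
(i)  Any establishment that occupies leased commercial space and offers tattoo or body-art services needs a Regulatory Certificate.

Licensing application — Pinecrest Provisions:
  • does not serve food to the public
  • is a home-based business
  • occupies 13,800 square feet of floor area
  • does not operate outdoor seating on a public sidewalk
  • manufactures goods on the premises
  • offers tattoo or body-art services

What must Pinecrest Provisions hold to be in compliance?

(a) floor area 13,800 square feet ≤ 18,700 square feet; offers tattoo or body-art services; is a home-based business → Standard Permit required.
(b) is a home-based business; offers tattoo or body-art services → Home Occupation License required.
(c) offers tattoo or body-art services; does not operate outdoor seating on a public sidewalk; manufactures goods on the premises → Body Art Registration not required.
(d) is a home-based business → exempt from Operating License.
(e) floor area 13,800 square feet > 2,500 square feet; offers tattoo or body-art services → Operating License required.
(f) does not serve food to the public; manufactures goods on the premises; offers tattoo or body-art services → Compliance License not required.
(g) is a home-based business; floor area 13,800 square feet ≥ 1,700 square feet → Trade Authorization not required.
(h) is a home-based business (not: operates from an industrially zoned site); floor area 13,800 square feet ≤ 19,600 square feet → Regulatory License not required.
(i) is a home-based business (not: occupies leased commercial space); offers tattoo or body-art services → Regulatory Certificate not required.

Home Occupation License, Standard Permit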